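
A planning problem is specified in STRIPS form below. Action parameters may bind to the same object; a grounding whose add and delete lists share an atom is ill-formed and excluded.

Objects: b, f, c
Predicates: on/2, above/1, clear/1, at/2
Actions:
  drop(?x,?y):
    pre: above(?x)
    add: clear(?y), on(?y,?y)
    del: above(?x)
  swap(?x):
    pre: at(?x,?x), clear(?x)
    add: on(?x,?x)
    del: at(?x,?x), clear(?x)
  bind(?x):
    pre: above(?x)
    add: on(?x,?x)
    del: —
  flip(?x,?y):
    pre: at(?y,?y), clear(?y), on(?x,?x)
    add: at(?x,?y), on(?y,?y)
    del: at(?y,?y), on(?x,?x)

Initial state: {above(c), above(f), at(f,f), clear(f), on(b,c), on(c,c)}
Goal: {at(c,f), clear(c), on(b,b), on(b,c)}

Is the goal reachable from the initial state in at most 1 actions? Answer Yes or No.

No

1. drop(f,b)  →  {above(c), at(f,f), clear(b), clear(f), on(b,b), on(b,c), on(c,c)}
2. drop(c,c)  →  {at(f,f), clear(b), clear(c), clear(f), on(b,b), on(b,c), on(c,c)}
3. flip(c,f)  →  {at(c,f), clear(b), clear(c), clear(f), on(b,b), on(b,c), on(f,f)}
optimal plan length = 3; 3 > 1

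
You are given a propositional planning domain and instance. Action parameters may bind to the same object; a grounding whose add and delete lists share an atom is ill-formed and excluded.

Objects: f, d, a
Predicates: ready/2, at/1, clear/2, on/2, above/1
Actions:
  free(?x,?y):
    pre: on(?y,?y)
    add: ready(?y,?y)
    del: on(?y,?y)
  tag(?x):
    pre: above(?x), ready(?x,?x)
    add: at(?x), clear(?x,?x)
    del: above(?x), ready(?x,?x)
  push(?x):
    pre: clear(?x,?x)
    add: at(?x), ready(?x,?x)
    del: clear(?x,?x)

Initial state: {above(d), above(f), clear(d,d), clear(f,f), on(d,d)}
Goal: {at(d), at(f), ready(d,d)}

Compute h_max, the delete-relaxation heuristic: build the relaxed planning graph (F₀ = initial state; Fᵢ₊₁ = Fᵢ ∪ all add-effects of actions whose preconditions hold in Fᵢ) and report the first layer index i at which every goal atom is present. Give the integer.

1

F0 = init (5 atoms)
F1 = F0 ∪ {at(d), at(f), ready(d,d), ready(f,f)}  (9 atoms)
goal ⊆ F1  ⇒  h_max = 1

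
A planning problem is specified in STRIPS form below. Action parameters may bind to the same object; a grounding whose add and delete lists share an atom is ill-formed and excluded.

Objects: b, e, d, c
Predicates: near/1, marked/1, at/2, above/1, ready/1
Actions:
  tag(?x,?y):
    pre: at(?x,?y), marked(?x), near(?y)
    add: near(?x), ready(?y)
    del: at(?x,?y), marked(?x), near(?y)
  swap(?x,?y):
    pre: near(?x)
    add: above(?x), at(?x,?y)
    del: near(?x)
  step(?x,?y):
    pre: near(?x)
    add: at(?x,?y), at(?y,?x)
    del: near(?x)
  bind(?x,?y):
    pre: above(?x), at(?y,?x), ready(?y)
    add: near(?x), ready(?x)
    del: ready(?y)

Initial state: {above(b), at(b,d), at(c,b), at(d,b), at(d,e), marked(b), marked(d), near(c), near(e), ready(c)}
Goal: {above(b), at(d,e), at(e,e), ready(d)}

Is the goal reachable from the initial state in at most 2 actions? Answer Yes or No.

No

1. swap(e,e)  →  {above(b), above(e), at(b,d), at(c,b), at(d,b), at(d,e), at(e,e), marked(b), marked(d), near(c), ready(c)}
2. bind(b,c)  →  {above(b), above(e), at(b,d), at(c,b), at(d,b), at(d,e), at(e,e), marked(b), marked(d), near(b), near(c), ready(b)}
3. tag(d,b)  →  {above(b), above(e), at(b,d), at(c,b), at(d,e), at(e,e), marked(b), near(c), near(d), ready(b)}
4. tag(b,d)  →  {above(b), above(e), at(c,b), at(d,e), at(e,e), near(b), near(c), ready(b), ready(d)}
optimal plan length = 4; 4 > 2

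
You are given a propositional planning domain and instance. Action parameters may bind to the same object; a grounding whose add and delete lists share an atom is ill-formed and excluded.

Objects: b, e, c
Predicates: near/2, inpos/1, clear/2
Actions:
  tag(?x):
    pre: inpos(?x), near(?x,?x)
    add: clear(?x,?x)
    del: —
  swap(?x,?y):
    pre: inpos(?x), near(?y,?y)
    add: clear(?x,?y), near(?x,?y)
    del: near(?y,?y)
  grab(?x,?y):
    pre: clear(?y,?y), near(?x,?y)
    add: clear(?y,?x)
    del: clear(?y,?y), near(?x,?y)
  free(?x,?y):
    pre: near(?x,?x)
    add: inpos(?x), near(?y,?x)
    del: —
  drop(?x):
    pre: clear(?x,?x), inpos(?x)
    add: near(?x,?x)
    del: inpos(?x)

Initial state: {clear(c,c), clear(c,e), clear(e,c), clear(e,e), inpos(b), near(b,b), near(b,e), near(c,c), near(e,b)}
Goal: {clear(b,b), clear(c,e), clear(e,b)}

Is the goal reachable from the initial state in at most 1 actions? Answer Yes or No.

No

1. tag(b)  →  {clear(b,b), clear(c,c), clear(c,e), clear(e,c), clear(e,e), inpos(b), near(b,b), near(b,e), near(c,c), near(e,b)}
2. grab(b,e)  →  {clear(b,b), clear(c,c), clear(c,e), clear(e,b), clear(e,c), inpos(b), near(b,b), near(c,c), near(e,b)}
optimal plan length = 2; 2 > 1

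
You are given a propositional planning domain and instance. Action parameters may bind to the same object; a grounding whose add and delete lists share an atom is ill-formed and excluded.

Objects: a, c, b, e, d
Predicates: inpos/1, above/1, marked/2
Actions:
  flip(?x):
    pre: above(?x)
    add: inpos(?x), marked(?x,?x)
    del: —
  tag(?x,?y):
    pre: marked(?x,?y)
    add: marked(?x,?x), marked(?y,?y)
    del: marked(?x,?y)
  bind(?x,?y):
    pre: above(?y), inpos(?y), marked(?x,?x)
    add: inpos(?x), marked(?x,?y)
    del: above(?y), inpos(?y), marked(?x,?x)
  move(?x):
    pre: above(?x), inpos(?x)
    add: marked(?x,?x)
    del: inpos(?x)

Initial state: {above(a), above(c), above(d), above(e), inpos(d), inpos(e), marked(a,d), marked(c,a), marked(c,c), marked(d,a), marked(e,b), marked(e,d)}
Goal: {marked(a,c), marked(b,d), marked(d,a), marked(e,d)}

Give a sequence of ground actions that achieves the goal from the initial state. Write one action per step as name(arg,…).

1. flip(a)  →  {above(a), above(c), above(d), above(e), inpos(a), inpos(d), inpos(e), marked(a,a), marked(a,d), marked(c,a), marked(c,c), marked(d,a), marked(e,b), marked(e,d)}
2. flip(c)  →  {above(a), above(c), above(d), above(e), inpos(a), inpos(c), inpos(d), inpos(e), marked(a,a), marked(a,d), marked(c,a), marked(c,c), marked(d,a), marked(e,b), marked(e,d)}
3. tag(e,b)  →  {above(a), above(c), above(d), above(e), inpos(a), inpos(c), inpos(d), inpos(e), marked(a,a), marked(a,d), marked(b,b), marked(c,a), marked(c,c), marked(d,a), marked(e,d), marked(e,e)}
4. bind(a,c)  →  {above(a), above(d), above(e), inpos(a), inpos(d), inpos(e), marked(a,c), marked(a,d), marked(b,b), marked(c,a), marked(c,c), marked(d,a), marked(e,d), marked(e,e)}
5. bind(b,d)  →  {above(a), above(e), inpos(a), inpos(b), inpos(e), marked(a,c), marked(a,d), marked(b,d), marked(c,a), marked(c,c), marked(d,a), marked(e,d), marked(e,e)}

flip(a); flip(c); tag(e,b); bind(a,c); bind(b,d)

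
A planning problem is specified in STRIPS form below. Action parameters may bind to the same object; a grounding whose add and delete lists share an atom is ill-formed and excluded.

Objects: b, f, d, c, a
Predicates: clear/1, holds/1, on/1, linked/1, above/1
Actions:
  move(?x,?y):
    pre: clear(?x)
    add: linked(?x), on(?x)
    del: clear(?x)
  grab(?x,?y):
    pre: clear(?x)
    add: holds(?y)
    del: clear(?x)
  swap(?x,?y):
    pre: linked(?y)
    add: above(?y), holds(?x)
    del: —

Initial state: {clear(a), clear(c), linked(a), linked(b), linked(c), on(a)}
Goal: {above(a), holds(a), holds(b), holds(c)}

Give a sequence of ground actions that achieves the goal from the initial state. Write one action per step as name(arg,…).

1. grab(c,b)  →  {clear(a), holds(b), linked(a), linked(b), linked(c), on(a)}
2. grab(a,c)  →  {holds(b), holds(c), linked(a), linked(b), linked(c), on(a)}
3. swap(a,a)  →  {above(a), holds(a), holds(b), holds(c), linked(a), linked(b), linked(c), on(a)}

grab(c,b); grab(a,c); swap(a,a)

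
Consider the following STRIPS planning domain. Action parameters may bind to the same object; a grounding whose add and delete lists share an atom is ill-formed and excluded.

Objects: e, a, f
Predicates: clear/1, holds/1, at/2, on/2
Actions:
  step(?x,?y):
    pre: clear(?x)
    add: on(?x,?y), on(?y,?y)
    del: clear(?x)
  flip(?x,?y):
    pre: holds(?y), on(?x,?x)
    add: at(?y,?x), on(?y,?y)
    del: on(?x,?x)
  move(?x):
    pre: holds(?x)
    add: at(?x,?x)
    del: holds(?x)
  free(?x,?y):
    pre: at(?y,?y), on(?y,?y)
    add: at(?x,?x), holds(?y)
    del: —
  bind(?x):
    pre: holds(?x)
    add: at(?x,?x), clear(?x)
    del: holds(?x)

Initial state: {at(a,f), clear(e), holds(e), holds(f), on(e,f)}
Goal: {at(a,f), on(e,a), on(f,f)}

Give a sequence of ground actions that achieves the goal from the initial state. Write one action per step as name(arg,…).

step(e,a); flip(a,f)

1. step(e,a)  →  {at(a,f), holds(e), holds(f), on(a,a), on(e,a), on(e,f)}
2. flip(a,f)  →  {at(a,f), at(f,a), holds(e), holds(f), on(e,a), on(e,f), on(f,f)}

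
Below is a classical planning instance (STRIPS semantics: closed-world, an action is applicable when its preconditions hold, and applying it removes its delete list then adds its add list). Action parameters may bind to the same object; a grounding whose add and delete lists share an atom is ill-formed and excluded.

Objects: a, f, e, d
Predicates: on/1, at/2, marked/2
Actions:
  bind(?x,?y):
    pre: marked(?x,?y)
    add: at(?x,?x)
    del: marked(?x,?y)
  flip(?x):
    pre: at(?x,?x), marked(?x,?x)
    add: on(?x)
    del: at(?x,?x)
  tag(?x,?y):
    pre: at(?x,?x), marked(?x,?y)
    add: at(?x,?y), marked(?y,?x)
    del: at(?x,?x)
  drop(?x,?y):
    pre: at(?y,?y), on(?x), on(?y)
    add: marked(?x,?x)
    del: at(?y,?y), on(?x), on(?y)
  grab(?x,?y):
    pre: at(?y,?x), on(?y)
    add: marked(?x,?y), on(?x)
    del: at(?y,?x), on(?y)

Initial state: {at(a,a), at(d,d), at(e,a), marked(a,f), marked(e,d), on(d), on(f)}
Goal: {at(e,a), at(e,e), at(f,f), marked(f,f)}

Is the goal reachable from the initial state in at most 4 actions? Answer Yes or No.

Yes

1. bind(e,d)  →  {at(a,a), at(d,d), at(e,a), at(e,e), marked(a,f), on(d), on(f)}
2. tag(a,f)  →  {at(a,f), at(d,d), at(e,a), at(e,e), marked(a,f), marked(f,a), on(d), on(f)}
3. bind(f,a)  →  {at(a,f), at(d,d), at(e,a), at(e,e), at(f,f), marked(a,f), on(d), on(f)}
4. drop(f,d)  →  {at(a,f), at(e,a), at(e,e), at(f,f), marked(a,f), marked(f,f)}
optimal plan length = 4; 4 ≤ 4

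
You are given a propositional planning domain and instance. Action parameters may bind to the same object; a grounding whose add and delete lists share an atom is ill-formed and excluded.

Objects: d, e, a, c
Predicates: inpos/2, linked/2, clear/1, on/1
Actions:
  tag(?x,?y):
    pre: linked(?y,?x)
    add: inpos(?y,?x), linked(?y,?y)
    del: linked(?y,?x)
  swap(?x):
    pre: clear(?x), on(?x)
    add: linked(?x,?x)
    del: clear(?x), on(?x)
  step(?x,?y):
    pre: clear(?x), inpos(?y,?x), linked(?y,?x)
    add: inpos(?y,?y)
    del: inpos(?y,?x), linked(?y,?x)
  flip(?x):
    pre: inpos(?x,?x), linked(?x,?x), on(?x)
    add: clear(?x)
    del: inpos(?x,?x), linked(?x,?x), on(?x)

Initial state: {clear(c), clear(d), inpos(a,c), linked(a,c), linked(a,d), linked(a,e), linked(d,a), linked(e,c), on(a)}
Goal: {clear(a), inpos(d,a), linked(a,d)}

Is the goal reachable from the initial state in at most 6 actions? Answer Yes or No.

Yes

1. tag(e,a)  →  {clear(c), clear(d), inpos(a,c), inpos(a,e), linked(a,a), linked(a,c), linked(a,d), linked(d,a), linked(e,c), on(a)}
2. tag(a,d)  →  {clear(c), clear(d), inpos(a,c), inpos(a,e), inpos(d,a), linked(a,a), linked(a,c), linked(a,d), linked(d,d), linked(e,c), on(a)}
3. step(c,a)  →  {clear(c), clear(d), inpos(a,a), inpos(a,e), inpos(d,a), linked(a,a), linked(a,d), linked(d,d), linked(e,c), on(a)}
4. flip(a)  →  {clear(a), clear(c), clear(d), inpos(a,e), inpos(d,a), linked(a,d), linked(d,d), linked(e,c)}
optimal plan length = 4; 4 ≤ 6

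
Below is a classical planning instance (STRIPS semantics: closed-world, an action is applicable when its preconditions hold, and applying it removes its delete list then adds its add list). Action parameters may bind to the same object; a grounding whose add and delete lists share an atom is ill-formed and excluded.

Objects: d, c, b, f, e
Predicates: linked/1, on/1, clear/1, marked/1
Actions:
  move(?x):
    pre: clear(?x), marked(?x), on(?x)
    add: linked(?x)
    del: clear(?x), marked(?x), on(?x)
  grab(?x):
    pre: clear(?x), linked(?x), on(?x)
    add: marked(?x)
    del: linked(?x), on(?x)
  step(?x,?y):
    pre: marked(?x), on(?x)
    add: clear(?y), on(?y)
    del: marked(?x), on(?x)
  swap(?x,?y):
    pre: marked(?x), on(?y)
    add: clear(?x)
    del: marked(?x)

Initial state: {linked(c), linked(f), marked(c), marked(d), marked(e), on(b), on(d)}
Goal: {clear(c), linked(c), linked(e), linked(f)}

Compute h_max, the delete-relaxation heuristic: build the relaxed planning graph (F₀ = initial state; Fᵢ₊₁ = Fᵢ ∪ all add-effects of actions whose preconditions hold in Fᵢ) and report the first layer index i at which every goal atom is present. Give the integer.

2

F0 = init (7 atoms)
F1 = F0 ∪ {clear(b), clear(c), clear(d), clear(e), clear(f), on(c), on(e), on(f)}  (15 atoms)
F2 = F1 ∪ {linked(d), linked(e), marked(f)}  (18 atoms)
goal ⊆ F2  ⇒  h_max = 2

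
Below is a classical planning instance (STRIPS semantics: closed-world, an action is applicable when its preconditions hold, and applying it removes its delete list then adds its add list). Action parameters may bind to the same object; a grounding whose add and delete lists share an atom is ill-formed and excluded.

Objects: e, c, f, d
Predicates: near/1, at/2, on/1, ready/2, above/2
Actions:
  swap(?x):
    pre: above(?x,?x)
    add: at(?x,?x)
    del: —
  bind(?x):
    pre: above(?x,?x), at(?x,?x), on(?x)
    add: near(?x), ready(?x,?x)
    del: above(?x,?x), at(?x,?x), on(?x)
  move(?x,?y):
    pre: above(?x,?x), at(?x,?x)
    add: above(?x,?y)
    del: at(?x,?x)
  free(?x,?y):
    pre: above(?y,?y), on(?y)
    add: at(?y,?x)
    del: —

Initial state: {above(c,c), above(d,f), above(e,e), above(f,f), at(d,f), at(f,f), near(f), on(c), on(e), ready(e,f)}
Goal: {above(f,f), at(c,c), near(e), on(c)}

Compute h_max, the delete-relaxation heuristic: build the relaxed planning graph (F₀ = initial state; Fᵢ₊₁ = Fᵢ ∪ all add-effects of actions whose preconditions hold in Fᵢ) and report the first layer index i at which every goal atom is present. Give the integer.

F0 = init (10 atoms)
F1 = F0 ∪ {above(f,c), above(f,d), above(f,e), at(c,c), at(c,d), at(c,e), at(c,f), at(e,c), at(e,d), at(e,e), at(e,f)}  (21 atoms)
F2 = F1 ∪ {above(c,d), above(c,e), above(c,f), above(e,c), above(e,d), above(e,f), near(c), near(e), ready(c,c), ready(e,e)}  (31 atoms)
goal ⊆ F2  ⇒  h_max = 2

2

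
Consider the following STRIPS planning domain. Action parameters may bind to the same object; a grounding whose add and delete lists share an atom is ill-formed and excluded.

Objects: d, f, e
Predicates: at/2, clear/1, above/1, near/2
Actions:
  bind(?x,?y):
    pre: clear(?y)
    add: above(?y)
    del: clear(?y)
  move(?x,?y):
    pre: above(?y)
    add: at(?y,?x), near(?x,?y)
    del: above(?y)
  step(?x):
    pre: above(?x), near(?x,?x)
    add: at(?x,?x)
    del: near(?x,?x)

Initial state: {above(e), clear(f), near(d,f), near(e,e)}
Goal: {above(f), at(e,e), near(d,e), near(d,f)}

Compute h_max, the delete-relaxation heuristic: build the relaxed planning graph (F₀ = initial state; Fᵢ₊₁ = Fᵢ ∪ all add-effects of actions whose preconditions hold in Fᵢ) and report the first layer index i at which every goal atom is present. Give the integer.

F0 = init (4 atoms)
F1 = F0 ∪ {above(f), at(e,d), at(e,e), at(e,f), near(d,e), near(f,e)}  (10 atoms)
goal ⊆ F1  ⇒  h_max = 1

1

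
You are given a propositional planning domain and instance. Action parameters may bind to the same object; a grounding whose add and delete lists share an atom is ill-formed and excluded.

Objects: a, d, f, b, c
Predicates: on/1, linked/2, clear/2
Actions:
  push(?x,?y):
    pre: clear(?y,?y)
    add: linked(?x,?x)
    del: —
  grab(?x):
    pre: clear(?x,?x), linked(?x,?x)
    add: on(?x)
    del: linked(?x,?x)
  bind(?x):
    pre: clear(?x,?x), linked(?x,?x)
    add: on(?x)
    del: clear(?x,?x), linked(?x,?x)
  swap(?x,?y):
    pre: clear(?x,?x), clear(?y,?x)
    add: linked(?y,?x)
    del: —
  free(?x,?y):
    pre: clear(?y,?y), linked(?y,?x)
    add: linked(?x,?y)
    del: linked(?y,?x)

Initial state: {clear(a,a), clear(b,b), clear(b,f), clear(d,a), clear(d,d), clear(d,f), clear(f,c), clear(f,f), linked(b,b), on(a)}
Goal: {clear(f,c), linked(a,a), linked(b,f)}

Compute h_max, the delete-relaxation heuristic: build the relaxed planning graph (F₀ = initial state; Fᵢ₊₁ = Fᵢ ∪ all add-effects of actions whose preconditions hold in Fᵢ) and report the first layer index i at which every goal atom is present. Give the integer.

1

F0 = init (10 atoms)
F1 = F0 ∪ {linked(a,a), linked(b,f), linked(c,c), linked(d,a), linked(d,d), linked(d,f), linked(f,f), on(b)}  (18 atoms)
goal ⊆ F1  ⇒  h_max = 1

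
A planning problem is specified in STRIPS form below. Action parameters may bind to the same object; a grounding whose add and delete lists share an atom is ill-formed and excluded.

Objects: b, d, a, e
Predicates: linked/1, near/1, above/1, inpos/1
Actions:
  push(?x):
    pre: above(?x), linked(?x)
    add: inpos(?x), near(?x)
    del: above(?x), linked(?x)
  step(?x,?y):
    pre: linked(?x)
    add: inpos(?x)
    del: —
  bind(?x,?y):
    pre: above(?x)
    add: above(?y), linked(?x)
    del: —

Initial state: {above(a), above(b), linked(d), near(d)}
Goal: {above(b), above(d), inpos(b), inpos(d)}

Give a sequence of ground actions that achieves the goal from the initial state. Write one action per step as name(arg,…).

step(d,b); bind(b,d); step(b,b)

1. step(d,b)  →  {above(a), above(b), inpos(d), linked(d), near(d)}
2. bind(b,d)  →  {above(a), above(b), above(d), inpos(d), linked(b), linked(d), near(d)}
3. step(b,b)  →  {above(a), above(b), above(d), inpos(b), inpos(d), linked(b), linked(d), near(d)}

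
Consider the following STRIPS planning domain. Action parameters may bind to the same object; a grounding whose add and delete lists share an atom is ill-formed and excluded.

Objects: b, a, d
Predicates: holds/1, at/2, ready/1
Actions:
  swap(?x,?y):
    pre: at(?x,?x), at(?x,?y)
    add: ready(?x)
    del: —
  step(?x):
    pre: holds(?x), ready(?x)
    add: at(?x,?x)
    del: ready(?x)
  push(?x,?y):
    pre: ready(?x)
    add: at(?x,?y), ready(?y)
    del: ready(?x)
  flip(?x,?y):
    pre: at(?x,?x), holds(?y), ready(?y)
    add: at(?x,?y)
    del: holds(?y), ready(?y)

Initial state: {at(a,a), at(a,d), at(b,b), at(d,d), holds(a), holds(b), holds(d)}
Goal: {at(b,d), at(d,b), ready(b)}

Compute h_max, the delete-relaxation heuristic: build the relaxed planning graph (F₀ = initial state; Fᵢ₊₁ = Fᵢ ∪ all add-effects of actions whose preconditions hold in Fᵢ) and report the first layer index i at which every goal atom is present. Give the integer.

2

F0 = init (7 atoms)
F1 = F0 ∪ {ready(a), ready(b), ready(d)}  (10 atoms)
F2 = F1 ∪ {at(a,b), at(b,a), at(b,d), at(d,a), at(d,b)}  (15 atoms)
goal ⊆ F2  ⇒  h_max = 2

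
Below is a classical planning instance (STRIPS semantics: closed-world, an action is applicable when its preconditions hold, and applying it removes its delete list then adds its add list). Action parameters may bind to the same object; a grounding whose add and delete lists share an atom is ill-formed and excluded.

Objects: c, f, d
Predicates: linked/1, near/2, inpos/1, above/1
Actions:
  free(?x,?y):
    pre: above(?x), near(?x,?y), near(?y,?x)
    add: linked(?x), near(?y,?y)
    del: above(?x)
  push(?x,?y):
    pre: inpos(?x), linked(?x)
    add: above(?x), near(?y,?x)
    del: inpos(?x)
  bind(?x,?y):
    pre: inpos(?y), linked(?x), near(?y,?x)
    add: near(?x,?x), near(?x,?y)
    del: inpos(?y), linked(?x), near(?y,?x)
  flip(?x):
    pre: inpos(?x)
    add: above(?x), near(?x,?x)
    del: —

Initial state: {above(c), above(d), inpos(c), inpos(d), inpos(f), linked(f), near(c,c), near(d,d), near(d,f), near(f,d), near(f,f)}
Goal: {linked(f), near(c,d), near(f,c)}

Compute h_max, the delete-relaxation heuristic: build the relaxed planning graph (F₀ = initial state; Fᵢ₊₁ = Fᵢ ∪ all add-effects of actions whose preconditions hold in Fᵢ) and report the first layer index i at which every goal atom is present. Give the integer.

2

F0 = init (11 atoms)
F1 = F0 ∪ {above(f), linked(c), linked(d), near(c,f)}  (15 atoms)
F2 = F1 ∪ {near(c,d), near(d,c), near(f,c)}  (18 atoms)
goal ⊆ F2  ⇒  h_max = 2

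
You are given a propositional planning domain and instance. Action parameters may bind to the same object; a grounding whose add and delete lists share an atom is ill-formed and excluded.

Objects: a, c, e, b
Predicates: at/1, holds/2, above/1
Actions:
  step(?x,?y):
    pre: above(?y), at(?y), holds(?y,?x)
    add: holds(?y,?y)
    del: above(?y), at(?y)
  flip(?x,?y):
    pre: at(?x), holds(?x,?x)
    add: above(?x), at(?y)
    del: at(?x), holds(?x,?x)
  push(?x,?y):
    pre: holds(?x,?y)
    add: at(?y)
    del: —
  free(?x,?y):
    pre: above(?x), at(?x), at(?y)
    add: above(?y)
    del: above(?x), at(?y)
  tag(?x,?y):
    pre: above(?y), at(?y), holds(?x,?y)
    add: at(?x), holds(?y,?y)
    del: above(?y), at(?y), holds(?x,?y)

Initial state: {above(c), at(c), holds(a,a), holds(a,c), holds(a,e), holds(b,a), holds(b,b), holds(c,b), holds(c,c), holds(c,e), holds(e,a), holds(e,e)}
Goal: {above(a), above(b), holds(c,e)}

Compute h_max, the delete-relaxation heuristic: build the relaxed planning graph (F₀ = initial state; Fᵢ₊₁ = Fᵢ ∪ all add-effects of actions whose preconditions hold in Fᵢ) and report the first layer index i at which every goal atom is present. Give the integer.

2

F0 = init (12 atoms)
F1 = F0 ∪ {at(a), at(b), at(e)}  (15 atoms)
F2 = F1 ∪ {above(a), above(b), above(e)}  (18 atoms)
goal ⊆ F2  ⇒  h_max = 2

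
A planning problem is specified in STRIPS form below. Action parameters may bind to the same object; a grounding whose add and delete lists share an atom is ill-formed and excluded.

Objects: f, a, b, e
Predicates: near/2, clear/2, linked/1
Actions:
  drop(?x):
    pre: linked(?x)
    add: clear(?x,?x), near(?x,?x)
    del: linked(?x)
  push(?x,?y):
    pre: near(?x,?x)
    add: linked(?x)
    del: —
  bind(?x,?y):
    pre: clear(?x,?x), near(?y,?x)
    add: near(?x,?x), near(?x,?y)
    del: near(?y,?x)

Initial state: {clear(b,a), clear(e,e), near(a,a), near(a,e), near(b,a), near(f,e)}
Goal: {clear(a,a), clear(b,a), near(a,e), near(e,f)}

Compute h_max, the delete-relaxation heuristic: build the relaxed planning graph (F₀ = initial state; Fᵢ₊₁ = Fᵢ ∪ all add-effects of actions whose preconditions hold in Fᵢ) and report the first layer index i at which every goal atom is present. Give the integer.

F0 = init (6 atoms)
F1 = F0 ∪ {linked(a), near(e,a), near(e,e), near(e,f)}  (10 atoms)
F2 = F1 ∪ {clear(a,a), linked(e)}  (12 atoms)
goal ⊆ F2  ⇒  h_max = 2

2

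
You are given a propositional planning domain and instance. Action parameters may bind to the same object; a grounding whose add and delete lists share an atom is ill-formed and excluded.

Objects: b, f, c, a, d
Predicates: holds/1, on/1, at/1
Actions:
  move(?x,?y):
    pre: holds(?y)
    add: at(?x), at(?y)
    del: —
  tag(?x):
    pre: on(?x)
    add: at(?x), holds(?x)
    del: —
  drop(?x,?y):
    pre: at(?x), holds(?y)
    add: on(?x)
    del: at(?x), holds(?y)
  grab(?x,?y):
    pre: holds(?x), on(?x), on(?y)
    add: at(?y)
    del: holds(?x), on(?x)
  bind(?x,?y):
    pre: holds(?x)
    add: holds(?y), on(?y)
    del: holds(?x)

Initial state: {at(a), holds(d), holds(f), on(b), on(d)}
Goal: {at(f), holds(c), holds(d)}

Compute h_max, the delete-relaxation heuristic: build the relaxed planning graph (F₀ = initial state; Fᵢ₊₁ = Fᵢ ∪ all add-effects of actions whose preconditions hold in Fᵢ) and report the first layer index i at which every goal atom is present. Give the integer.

1

F0 = init (5 atoms)
F1 = F0 ∪ {at(b), at(c), at(d), at(f), holds(a), holds(b), holds(c), on(a), on(c), on(f)}  (15 atoms)
goal ⊆ F1  ⇒  h_max = 1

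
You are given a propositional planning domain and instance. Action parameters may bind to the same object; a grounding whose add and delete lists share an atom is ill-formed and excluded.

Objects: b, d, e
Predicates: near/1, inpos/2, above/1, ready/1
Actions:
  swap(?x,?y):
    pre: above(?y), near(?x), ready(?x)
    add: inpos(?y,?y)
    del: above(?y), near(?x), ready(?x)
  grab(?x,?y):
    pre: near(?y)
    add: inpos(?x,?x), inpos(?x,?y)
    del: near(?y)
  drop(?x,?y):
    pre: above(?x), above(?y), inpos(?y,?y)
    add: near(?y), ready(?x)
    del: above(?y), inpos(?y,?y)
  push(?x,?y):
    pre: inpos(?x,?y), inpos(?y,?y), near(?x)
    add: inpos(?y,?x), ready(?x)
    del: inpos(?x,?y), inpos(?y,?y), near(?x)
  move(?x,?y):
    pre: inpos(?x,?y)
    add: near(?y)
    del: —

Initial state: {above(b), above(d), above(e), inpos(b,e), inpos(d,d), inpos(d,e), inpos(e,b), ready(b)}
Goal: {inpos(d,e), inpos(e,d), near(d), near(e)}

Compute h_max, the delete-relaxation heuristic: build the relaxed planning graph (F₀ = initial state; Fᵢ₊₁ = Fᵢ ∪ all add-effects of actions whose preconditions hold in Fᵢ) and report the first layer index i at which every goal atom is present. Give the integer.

2

F0 = init (8 atoms)
F1 = F0 ∪ {near(b), near(d), near(e), ready(d), ready(e)}  (13 atoms)
F2 = F1 ∪ {inpos(b,b), inpos(b,d), inpos(d,b), inpos(e,d), inpos(e,e)}  (18 atoms)
goal ⊆ F2  ⇒  h_max = 2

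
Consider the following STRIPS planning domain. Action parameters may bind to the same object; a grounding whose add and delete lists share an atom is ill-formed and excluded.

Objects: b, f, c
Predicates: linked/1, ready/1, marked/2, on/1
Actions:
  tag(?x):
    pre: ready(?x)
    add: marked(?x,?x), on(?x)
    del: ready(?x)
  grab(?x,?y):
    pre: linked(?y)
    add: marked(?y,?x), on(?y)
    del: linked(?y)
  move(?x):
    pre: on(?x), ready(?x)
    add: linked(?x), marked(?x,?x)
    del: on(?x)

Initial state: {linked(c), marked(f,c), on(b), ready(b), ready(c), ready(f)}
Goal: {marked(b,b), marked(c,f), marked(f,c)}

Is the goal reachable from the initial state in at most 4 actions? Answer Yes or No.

1. tag(b)  →  {linked(c), marked(b,b), marked(f,c), on(b), ready(c), ready(f)}
2. grab(f,c)  →  {marked(b,b), marked(c,f), marked(f,c), on(b), on(c), ready(c), ready(f)}
optimal plan length = 2; 2 ≤ 4

Yes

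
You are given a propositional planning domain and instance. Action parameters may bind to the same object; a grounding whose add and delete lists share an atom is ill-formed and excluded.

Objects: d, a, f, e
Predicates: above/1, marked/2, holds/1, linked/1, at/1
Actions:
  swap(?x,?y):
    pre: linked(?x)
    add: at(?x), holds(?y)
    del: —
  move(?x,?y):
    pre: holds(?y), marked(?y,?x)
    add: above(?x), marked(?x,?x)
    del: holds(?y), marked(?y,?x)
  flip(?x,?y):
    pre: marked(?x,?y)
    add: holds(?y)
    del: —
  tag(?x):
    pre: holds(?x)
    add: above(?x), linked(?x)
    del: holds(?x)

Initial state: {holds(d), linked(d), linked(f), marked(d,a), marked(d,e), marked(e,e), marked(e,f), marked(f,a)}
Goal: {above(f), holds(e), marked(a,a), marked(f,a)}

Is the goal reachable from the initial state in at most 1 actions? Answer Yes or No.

1. swap(d,f)  →  {at(d), holds(d), holds(f), linked(d), linked(f), marked(d,a), marked(d,e), marked(e,e), marked(e,f), marked(f,a)}
2. swap(d,e)  →  {at(d), holds(d), holds(e), holds(f), linked(d), linked(f), marked(d,a), marked(d,e), marked(e,e), marked(e,f), marked(f,a)}
3. move(a,d)  →  {above(a), at(d), holds(e), holds(f), linked(d), linked(f), marked(a,a), marked(d,e), marked(e,e), marked(e,f), marked(f,a)}
4. tag(f)  →  {above(a), above(f), at(d), holds(e), linked(d), linked(f), marked(a,a), marked(d,e), marked(e,e), marked(e,f), marked(f,a)}
optimal plan length = 4; 4 > 1

No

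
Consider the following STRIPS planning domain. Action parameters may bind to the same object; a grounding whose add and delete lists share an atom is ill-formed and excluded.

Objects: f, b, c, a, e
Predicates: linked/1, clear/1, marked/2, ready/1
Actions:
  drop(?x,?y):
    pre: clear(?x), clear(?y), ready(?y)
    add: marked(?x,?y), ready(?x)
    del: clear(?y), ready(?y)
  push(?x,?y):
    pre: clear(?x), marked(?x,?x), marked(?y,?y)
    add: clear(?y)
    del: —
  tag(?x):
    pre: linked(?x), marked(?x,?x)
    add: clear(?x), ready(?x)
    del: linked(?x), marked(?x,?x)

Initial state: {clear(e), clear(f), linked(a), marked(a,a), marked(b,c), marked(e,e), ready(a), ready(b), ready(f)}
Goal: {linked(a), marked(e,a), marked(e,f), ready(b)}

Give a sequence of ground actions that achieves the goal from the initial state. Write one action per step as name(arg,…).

drop(e,f); push(e,a); drop(e,a)

1. drop(e,f)  →  {clear(e), linked(a), marked(a,a), marked(b,c), marked(e,e), marked(e,f), ready(a), ready(b), ready(e)}
2. push(e,a)  →  {clear(a), clear(e), linked(a), marked(a,a), marked(b,c), marked(e,e), marked(e,f), ready(a), ready(b), ready(e)}
3. drop(e,a)  →  {clear(e), linked(a), marked(a,a), marked(b,c), marked(e,a), marked(e,e), marked(e,f), ready(b), ready(e)}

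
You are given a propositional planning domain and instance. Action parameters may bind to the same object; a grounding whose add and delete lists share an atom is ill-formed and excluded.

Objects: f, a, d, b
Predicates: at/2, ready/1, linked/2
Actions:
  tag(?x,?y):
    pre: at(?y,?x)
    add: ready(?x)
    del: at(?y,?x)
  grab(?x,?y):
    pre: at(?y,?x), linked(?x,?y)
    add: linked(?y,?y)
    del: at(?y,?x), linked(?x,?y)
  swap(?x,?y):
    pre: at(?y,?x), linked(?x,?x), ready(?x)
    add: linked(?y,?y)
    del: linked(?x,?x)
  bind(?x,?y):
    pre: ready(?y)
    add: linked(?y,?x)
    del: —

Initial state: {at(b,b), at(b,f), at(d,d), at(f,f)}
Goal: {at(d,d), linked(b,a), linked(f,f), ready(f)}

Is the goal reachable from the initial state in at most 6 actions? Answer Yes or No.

Yes

1. tag(f,f)  →  {at(b,b), at(b,f), at(d,d), ready(f)}
2. tag(b,b)  →  {at(b,f), at(d,d), ready(b), ready(f)}
3. bind(f,f)  →  {at(b,f), at(d,d), linked(f,f), ready(b), ready(f)}
4. bind(a,b)  →  {at(b,f), at(d,d), linked(b,a), linked(f,f), ready(b), ready(f)}
optimal plan length = 4; 4 ≤ 6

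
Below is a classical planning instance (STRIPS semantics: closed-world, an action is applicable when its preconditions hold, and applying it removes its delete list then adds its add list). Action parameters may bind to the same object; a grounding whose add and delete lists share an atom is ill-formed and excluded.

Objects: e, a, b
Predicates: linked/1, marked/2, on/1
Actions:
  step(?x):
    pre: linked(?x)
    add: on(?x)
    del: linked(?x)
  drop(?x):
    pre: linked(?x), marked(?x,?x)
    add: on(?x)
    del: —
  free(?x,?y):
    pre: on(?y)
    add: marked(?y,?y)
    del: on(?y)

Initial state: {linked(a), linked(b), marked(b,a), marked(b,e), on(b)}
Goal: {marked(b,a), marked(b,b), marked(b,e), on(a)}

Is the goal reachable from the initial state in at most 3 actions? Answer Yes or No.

Yes

1. step(a)  →  {linked(b), marked(b,a), marked(b,e), on(a), on(b)}
2. free(e,b)  →  {linked(b), marked(b,a), marked(b,b), marked(b,e), on(a)}
optimal plan length = 2; 2 ≤ 3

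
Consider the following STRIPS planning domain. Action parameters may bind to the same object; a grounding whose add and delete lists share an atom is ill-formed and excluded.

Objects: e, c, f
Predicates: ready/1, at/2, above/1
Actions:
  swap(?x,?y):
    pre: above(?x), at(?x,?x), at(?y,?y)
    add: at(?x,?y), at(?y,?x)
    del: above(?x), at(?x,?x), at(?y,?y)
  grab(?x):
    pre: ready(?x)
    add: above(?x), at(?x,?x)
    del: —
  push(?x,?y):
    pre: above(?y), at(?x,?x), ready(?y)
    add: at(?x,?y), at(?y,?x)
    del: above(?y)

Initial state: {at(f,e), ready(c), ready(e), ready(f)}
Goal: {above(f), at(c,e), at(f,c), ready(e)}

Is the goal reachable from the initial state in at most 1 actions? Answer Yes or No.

No

1. grab(e)  →  {above(e), at(e,e), at(f,e), ready(c), ready(e), ready(f)}
2. grab(c)  →  {above(c), above(e), at(c,c), at(e,e), at(f,e), ready(c), ready(e), ready(f)}
3. swap(e,c)  →  {above(c), at(c,e), at(e,c), at(f,e), ready(c), ready(e), ready(f)}
4. grab(f)  →  {above(c), above(f), at(c,e), at(e,c), at(f,e), at(f,f), ready(c), ready(e), ready(f)}
5. push(f,c)  →  {above(f), at(c,e), at(c,f), at(e,c), at(f,c), at(f,e), at(f,f), ready(c), ready(e), ready(f)}
optimal plan length = 5; 5 > 1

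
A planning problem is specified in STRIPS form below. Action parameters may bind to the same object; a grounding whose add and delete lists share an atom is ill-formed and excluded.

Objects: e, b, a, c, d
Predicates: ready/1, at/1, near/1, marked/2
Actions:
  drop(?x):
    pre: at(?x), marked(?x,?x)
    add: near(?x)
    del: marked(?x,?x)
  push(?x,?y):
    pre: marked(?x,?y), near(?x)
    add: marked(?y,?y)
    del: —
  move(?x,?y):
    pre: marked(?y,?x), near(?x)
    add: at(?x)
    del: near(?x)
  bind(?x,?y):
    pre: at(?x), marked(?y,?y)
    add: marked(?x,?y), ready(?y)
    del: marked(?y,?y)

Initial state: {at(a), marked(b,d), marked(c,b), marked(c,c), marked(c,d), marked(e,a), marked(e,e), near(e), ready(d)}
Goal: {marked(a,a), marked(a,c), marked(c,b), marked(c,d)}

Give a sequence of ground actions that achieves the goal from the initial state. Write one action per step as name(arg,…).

1. push(e,a)  →  {at(a), marked(a,a), marked(b,d), marked(c,b), marked(c,c), marked(c,d), marked(e,a), marked(e,e), near(e), ready(d)}
2. bind(a,c)  →  {at(a), marked(a,a), marked(a,c), marked(b,d), marked(c,b), marked(c,d), marked(e,a), marked(e,e), near(e), ready(c), ready(d)}

push(e,a); bind(a,c)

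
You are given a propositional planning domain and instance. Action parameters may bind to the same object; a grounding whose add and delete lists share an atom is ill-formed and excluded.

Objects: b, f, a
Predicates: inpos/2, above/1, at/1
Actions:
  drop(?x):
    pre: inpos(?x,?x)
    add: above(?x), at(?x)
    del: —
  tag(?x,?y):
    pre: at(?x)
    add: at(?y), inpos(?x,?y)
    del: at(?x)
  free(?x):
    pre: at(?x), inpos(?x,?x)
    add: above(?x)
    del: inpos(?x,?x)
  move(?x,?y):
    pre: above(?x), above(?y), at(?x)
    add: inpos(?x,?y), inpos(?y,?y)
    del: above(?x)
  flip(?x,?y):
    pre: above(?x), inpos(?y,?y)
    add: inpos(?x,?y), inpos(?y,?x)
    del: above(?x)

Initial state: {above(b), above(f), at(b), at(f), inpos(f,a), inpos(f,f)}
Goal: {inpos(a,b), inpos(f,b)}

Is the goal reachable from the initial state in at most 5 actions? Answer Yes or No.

Yes

1. tag(b,a)  →  {above(b), above(f), at(a), at(f), inpos(b,a), inpos(f,a), inpos(f,f)}
2. tag(f,b)  →  {above(b), above(f), at(a), at(b), inpos(b,a), inpos(f,a), inpos(f,b), inpos(f,f)}
3. tag(a,b)  →  {above(b), above(f), at(b), inpos(a,b), inpos(b,a), inpos(f,a), inpos(f,b), inpos(f,f)}
optimal plan length = 3; 3 ≤ 5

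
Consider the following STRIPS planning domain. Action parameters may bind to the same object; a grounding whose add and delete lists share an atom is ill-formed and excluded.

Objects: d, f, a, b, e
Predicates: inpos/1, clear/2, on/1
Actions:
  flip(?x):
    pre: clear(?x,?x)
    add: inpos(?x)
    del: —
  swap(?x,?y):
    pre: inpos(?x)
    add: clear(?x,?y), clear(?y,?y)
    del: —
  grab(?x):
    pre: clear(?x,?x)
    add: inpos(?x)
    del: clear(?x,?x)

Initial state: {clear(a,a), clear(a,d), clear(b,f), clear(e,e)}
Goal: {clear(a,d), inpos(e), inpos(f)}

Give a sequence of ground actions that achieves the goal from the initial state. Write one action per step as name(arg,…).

1. flip(e)  →  {clear(a,a), clear(a,d), clear(b,f), clear(e,e), inpos(e)}
2. swap(e,f)  →  {clear(a,a), clear(a,d), clear(b,f), clear(e,e), clear(e,f), clear(f,f), inpos(e)}
3. flip(f)  →  {clear(a,a), clear(a,d), clear(b,f), clear(e,e), clear(e,f), clear(f,f), inpos(e), inpos(f)}

flip(e); swap(e,f); flip(f)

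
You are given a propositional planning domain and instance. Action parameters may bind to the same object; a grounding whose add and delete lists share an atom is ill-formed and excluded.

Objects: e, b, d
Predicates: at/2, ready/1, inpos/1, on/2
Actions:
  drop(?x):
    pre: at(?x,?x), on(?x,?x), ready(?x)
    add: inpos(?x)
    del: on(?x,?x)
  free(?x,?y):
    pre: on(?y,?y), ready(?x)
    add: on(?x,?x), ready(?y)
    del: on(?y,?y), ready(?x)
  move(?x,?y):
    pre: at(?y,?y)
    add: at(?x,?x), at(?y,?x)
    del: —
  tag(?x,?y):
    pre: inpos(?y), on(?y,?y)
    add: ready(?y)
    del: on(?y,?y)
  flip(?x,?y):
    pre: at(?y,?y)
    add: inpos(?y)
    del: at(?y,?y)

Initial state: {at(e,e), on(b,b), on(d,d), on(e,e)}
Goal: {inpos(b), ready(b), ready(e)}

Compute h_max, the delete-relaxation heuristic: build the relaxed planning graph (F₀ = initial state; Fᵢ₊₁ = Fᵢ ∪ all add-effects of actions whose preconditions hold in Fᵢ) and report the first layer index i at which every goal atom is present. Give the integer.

F0 = init (4 atoms)
F1 = F0 ∪ {at(b,b), at(d,d), at(e,b), at(e,d), inpos(e)}  (9 atoms)
F2 = F1 ∪ {at(b,d), at(b,e), at(d,b), at(d,e), inpos(b), inpos(d), ready(e)}  (16 atoms)
F3 = F2 ∪ {ready(b), ready(d)}  (18 atoms)
goal ⊆ F3  ⇒  h_max = 3

3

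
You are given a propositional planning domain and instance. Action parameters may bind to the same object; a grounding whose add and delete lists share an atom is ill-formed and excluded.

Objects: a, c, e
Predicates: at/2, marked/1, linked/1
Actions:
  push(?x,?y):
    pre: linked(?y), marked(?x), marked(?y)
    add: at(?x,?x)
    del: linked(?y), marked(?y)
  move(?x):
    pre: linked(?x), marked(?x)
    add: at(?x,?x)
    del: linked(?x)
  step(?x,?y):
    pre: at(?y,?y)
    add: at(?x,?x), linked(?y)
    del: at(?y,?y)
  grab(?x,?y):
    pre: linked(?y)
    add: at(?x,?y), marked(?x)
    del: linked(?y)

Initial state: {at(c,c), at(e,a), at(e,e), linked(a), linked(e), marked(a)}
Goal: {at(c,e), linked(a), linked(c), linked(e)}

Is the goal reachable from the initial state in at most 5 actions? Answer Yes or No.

1. step(a,c)  →  {at(a,a), at(e,a), at(e,e), linked(a), linked(c), linked(e), marked(a)}
2. grab(c,e)  →  {at(a,a), at(c,e), at(e,a), at(e,e), linked(a), linked(c), marked(a), marked(c)}
3. step(a,e)  →  {at(a,a), at(c,e), at(e,a), linked(a), linked(c), linked(e), marked(a), marked(c)}
optimal plan length = 3; 3 ≤ 5

Yes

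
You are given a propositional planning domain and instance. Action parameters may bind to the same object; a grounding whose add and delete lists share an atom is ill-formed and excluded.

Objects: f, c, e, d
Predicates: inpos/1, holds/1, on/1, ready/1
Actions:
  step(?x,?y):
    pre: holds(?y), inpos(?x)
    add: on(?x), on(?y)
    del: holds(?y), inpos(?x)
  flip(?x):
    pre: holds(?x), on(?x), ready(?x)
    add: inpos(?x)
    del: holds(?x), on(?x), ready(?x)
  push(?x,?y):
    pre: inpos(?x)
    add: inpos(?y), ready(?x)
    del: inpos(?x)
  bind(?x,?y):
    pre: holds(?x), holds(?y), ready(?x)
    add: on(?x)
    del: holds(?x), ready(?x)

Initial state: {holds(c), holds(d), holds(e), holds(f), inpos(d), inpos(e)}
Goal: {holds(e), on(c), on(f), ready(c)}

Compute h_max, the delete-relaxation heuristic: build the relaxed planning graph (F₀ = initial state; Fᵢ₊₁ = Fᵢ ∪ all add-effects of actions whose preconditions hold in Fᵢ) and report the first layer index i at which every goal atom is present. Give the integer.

F0 = init (6 atoms)
F1 = F0 ∪ {inpos(c), inpos(f), on(c), on(d), on(e), on(f), ready(d), ready(e)}  (14 atoms)
F2 = F1 ∪ {ready(c), ready(f)}  (16 atoms)
goal ⊆ F2  ⇒  h_max = 2

2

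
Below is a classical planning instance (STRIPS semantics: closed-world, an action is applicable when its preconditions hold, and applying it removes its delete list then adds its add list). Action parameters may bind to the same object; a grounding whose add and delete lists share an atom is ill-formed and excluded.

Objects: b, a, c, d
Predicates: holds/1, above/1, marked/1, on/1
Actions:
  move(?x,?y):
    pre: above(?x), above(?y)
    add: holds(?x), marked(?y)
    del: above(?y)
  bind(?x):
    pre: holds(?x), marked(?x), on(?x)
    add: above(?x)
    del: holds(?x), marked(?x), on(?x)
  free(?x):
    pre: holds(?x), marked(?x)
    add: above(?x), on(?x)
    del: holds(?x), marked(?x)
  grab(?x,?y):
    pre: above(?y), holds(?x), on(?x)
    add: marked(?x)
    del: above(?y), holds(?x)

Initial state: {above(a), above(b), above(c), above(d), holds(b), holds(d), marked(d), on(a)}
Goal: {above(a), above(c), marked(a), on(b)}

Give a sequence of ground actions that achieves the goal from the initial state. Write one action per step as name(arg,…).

1. move(a,b)  →  {above(a), above(c), above(d), holds(a), holds(b), holds(d), marked(b), marked(d), on(a)}
2. free(b)  →  {above(a), above(b), above(c), above(d), holds(a), holds(d), marked(d), on(a), on(b)}
3. grab(a,b)  →  {above(a), above(c), above(d), holds(d), marked(a), marked(d), on(a), on(b)}

move(a,b); free(b); grab(a,b)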